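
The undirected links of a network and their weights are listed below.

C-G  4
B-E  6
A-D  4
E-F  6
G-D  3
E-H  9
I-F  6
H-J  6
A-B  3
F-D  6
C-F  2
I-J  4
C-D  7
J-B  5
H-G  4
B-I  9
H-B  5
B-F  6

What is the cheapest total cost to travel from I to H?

Running Dijkstra from I:
I: 0
J: 4  (via I)
F: 6  (via I)
C: 8  (via F)
B: 9  (via I)
H: 10  (via J)
Shortest route: I–J–H = 10.

10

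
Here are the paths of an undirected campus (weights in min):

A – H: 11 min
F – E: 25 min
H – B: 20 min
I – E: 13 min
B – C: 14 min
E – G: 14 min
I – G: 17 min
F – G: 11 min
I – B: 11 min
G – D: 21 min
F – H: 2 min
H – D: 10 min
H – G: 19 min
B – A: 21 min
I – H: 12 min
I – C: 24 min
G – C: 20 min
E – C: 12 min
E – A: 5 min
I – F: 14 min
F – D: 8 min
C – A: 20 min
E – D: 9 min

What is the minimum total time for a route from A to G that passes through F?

24 min

Shortest A→F: A → H → F = 13
Shortest F→G: F → G = 11
Total via F: 13 + 11 = 24 min.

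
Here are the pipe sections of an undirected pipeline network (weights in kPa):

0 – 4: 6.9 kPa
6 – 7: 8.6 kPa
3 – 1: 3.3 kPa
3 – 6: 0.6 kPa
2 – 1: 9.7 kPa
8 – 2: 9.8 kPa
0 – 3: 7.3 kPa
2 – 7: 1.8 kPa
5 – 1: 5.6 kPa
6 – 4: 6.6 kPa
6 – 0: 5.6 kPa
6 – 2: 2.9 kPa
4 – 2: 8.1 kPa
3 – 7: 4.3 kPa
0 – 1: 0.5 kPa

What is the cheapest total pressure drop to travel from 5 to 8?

Shortest distances from 5:
5: 0
1: 5.6  (via 5)
0: 6.1  (via 1)
3: 8.9  (via 1)
6: 9.5  (via 3)
2: 12.4  (via 6)
4: 13  (via 0)
7: 13.2  (via 3)
8: 22.2  (via 2)
Shortest route: 5–1–3–6–2–8 = 22.2 kPa.

22.2 kPa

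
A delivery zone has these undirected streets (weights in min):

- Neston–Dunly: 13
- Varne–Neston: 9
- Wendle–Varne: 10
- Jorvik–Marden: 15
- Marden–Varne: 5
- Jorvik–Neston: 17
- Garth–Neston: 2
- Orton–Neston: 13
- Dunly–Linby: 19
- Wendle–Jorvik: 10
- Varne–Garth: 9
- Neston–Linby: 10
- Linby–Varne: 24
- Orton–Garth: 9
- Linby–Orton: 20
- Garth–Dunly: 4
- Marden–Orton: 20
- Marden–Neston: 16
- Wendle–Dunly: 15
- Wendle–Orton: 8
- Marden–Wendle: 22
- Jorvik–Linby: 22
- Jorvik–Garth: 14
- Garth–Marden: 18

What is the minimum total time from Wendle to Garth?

17 min

Shortest distances from Wendle:
Wendle: 0
Orton: 8  (via Wendle)
Varne: 10  (via Wendle)
Jorvik: 10  (via Wendle)
Dunly: 15  (via Wendle)
Marden: 15  (via Varne)
Garth: 17  (via Orton)
Shortest route: Wendle–Orton–Garth = 17 min.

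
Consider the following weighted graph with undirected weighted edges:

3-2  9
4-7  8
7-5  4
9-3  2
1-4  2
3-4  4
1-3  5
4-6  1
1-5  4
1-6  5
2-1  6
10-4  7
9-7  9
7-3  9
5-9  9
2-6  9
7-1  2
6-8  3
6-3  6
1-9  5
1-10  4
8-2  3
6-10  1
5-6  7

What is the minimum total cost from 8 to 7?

8

Candidate routes:
8 - 6 - 4 - 1 - 7: 3+1+2+2 = 8
8 - 6 - 1 - 7: 3+5+2 = 10
Cheapest is 8 - 6 - 4 - 1 - 7 at 8.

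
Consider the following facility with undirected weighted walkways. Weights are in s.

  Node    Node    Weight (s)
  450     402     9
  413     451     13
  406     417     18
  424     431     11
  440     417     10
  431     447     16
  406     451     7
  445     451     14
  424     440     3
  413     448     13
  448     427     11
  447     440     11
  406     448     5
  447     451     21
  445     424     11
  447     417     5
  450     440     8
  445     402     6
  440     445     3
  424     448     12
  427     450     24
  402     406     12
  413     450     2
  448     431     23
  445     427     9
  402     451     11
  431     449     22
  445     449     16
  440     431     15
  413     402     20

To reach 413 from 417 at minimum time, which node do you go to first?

440

Enumerating some paths:
417 - 440 - 445 - 402 - 450 - 413: 10+3+6+9+2 = 30
417 - 440 - 450 - 413: 10+8+2 = 20
417 - 447 - 440 - 450 - 413: 5+11+8+2 = 26
The minimum is 20 s via 417 - 440 - 450 - 413.
So from 417 the first move is to 440.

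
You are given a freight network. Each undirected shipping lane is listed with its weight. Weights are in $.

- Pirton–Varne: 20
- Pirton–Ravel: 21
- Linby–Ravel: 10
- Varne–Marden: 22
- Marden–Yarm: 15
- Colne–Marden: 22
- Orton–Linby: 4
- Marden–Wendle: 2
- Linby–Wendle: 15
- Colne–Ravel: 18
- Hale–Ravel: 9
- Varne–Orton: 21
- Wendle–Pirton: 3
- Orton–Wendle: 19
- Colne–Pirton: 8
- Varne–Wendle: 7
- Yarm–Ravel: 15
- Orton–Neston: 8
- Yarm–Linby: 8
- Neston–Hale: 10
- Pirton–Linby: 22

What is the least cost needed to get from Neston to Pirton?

Candidate routes:
Neston–Orton–Wendle–Pirton: 8+19+3 = 30
Neston–Orton–Varne–Wendle–Pirton: 8+21+7+3 = 39
Neston–Orton–Linby–Pirton: 8+4+22 = 34
Cheapest is Neston–Orton–Wendle–Pirton at $30.

$30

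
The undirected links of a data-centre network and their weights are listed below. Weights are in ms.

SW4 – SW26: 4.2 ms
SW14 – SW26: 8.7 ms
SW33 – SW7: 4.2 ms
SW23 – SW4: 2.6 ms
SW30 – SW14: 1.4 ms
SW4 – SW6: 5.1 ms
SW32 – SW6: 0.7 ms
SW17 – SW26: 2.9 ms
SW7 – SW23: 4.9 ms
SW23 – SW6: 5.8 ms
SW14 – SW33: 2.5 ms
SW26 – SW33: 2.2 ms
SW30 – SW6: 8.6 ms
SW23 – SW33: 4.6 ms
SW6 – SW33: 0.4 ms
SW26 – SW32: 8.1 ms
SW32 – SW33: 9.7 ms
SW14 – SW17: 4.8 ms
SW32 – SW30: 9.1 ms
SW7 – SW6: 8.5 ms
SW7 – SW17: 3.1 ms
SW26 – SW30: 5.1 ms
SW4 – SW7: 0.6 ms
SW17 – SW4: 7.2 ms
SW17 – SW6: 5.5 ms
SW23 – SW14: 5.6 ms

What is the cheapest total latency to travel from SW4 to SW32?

Shortest distances from SW4:
SW4: 0
SW7: 0.6  (via SW4)
SW23: 2.6  (via SW4)
SW17: 3.7  (via SW7)
SW26: 4.2  (via SW4)
SW33: 4.8  (via SW7)
SW6: 5.1  (via SW4)
SW32: 5.8  (via SW6)
Shortest route: SW4 → SW6 → SW32 = 5.8 ms.

5.8 ms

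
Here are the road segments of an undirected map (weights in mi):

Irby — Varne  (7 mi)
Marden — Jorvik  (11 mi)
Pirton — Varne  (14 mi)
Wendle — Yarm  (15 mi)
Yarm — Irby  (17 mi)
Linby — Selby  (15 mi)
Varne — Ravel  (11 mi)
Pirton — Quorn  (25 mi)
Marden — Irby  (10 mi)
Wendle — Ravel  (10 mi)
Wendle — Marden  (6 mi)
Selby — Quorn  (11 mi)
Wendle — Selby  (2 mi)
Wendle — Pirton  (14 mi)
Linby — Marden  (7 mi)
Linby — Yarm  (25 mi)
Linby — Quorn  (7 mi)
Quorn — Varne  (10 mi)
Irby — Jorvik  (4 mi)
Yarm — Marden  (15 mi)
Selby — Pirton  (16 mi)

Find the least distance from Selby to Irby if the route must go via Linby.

Shortest Selby→Linby: Selby–Linby = 15
Best Linby to Irby: Linby–Marden–Irby costing 17
Total via Linby: 15 + 17 = 32 mi.

32 mi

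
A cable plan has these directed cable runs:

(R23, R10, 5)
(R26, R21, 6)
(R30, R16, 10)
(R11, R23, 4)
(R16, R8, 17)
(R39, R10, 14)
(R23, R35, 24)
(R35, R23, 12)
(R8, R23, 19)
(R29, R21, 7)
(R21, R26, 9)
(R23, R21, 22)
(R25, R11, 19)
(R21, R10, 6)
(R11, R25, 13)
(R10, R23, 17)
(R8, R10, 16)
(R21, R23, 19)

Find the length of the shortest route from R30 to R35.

Candidate routes:
R30–R16–R8–R10–R23–R35: 10+17+16+17+24 = 84
R30–R16–R8–R23–R35: 10+17+19+24 = 70
Cheapest is R30–R16–R8–R23–R35 at 70.

70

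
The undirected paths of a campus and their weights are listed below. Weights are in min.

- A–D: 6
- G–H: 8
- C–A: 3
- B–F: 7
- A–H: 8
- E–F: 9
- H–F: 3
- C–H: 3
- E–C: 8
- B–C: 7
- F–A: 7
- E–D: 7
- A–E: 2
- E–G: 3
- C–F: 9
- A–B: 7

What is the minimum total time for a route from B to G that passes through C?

15 min

Best B to C: B → C costing 7
Shortest C→G: C → A → E → G = 8
Total via C: 7 + 8 = 15 min.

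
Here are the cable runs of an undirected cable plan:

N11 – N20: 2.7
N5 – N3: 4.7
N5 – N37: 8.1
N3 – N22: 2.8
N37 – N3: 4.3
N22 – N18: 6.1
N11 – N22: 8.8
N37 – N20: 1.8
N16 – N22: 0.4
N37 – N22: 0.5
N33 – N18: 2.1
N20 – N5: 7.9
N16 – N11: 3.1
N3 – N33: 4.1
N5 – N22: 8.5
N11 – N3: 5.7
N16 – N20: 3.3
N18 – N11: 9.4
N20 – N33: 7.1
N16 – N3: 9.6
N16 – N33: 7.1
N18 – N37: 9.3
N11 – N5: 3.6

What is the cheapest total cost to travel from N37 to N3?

3.3

Compare a few routes:
N37 - N3: 4.3 = 4.3
N37 - N22 - N3: 0.5+2.8 = 3.3
The minimum is 3.3 via N37 - N22 - N3.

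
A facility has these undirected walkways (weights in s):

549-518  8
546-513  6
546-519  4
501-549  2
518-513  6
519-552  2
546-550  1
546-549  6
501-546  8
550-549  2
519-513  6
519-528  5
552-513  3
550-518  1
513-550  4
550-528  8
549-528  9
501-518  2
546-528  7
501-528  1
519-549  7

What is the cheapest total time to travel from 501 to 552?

8 s

Shortest distances from 501:
501: 0
528: 1  (via 501)
549: 2  (via 501)
518: 2  (via 501)
550: 3  (via 518)
546: 4  (via 550)
519: 6  (via 528)
513: 7  (via 550)
552: 8  (via 519)
Shortest route: 501–528–519–552 = 8 s.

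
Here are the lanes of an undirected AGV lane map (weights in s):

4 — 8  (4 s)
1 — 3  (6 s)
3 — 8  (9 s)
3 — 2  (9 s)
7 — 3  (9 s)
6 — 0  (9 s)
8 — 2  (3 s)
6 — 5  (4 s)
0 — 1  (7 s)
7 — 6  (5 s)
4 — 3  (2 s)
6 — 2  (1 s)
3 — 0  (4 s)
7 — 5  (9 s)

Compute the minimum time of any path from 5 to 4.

12 s

Enumerating some paths:
5–6–2–8–4: 4+1+3+4 = 12
5–6–2–3–4: 4+1+9+2 = 16
5–6–0–3–4: 4+9+4+2 = 19
5–6–2–8–3–4: 4+1+3+9+2 = 19
Cheapest is 5–6–2–8–4 at 12 s.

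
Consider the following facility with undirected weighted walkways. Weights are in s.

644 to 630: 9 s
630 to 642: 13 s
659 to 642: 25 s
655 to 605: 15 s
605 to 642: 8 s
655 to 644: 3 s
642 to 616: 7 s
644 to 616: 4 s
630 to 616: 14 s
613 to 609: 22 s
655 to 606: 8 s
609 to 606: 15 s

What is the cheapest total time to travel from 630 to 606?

Shortest distances from 630:
630: 0
644: 9  (via 630)
655: 12  (via 644)
642: 13  (via 630)
616: 13  (via 644)
606: 20  (via 655)
Shortest route: 630 → 644 → 655 → 606 = 20 s.

20 s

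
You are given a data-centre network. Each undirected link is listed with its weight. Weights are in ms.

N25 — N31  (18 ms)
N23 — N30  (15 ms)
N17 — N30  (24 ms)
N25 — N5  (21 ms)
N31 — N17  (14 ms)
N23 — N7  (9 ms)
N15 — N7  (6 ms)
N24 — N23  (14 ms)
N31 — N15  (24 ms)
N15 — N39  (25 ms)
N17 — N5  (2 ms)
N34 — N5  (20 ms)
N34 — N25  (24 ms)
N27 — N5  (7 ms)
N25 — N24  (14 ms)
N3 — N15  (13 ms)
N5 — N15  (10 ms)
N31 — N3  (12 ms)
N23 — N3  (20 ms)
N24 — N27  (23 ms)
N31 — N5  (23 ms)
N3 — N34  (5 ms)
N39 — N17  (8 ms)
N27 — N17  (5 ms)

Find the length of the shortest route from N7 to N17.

18 ms

Compare a few routes:
N7 - N15 - N5 - N17: 6+10+2 = 18
N7 - N15 - N5 - N27 - N17: 6+10+7+5 = 28
N7 - N15 - N39 - N17: 6+25+8 = 39
N7 - N15 - N31 - N17: 6+24+14 = 44
The minimum is 18 ms via N7 - N15 - N5 - N17.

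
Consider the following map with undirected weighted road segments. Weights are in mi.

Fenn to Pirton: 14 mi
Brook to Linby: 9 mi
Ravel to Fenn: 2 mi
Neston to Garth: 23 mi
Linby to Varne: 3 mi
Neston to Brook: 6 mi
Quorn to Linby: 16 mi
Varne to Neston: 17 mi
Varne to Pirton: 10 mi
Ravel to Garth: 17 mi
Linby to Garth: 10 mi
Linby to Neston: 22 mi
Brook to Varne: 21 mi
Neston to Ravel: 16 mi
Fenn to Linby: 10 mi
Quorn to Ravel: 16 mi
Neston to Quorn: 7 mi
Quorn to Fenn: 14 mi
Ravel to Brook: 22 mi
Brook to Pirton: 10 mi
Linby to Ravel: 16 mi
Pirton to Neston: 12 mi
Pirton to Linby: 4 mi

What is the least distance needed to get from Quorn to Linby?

Shortest distances from Quorn:
Quorn: 0
Neston: 7  (via Quorn)
Brook: 13  (via Neston)
Fenn: 14  (via Quorn)
Linby: 16  (via Quorn)
Shortest route: Quorn–Linby = 16 mi.

16 mi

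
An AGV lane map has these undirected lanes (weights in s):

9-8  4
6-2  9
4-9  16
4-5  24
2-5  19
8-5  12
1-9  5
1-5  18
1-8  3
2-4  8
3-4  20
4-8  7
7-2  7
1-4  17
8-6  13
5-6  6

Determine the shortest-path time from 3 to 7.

35 s

Compare a few routes:
3 - 4 - 2 - 7: 20+8+7 = 35
3 - 4 - 8 - 5 - 6 - 2 - 7: 20+7+12+6+9+7 = 61
3 - 4 - 8 - 6 - 2 - 7: 20+7+13+9+7 = 56
Cheapest is 3 - 4 - 2 - 7 at 35 s.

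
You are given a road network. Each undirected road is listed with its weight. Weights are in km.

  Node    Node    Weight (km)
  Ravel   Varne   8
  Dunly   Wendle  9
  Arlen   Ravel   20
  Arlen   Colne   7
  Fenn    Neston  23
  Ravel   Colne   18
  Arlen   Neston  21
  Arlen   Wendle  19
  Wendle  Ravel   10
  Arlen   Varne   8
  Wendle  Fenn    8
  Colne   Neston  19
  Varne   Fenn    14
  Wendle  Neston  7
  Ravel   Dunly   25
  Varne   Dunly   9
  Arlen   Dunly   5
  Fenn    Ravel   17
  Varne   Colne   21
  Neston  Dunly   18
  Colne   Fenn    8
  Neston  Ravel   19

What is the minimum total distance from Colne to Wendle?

16 km

Compare a few routes:
Colne–Arlen–Dunly–Wendle: 7+5+9 = 21
Colne–Fenn–Wendle: 8+8 = 16
Cheapest is Colne–Fenn–Wendle at 16 km.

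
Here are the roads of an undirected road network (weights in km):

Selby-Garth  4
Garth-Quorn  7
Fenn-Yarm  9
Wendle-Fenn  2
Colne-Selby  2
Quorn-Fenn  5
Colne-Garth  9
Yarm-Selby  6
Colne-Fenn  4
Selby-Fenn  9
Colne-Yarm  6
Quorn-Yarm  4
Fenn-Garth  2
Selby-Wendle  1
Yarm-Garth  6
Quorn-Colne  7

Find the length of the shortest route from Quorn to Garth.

Candidate routes:
Quorn → Colne → Fenn → Garth: 7+4+2 = 13
Quorn → Yarm → Garth: 4+6 = 10
Quorn → Garth: 7 = 7
Quorn → Fenn → Wendle → Selby → Garth: 5+2+1+4 = 12
The minimum is 7 km via Quorn → Garth.

7 km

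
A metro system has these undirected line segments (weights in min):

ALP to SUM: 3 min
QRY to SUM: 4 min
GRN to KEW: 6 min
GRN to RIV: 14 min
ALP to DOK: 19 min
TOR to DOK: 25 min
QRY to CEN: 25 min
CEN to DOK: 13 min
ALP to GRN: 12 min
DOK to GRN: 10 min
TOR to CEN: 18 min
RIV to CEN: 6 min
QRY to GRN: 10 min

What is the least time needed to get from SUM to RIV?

28 min

Shortest distances from SUM:
SUM: 0
ALP: 3  (via SUM)
QRY: 4  (via SUM)
GRN: 14  (via QRY)
KEW: 20  (via GRN)
DOK: 22  (via ALP)
RIV: 28  (via GRN)
Shortest route: SUM–QRY–GRN–RIV = 28 min.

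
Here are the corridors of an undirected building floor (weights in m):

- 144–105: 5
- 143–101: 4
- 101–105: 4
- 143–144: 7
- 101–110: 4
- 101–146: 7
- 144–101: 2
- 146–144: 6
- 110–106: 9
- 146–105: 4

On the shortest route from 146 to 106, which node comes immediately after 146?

Compare a few routes:
146 → 144 → 101 → 110 → 106: 6+2+4+9 = 21
146 → 105 → 101 → 110 → 106: 4+4+4+9 = 21
146 → 101 → 110 → 106: 7+4+9 = 20
The minimum is 20 m via 146 → 101 → 110 → 106.
So from 146 the first move is to 101.

101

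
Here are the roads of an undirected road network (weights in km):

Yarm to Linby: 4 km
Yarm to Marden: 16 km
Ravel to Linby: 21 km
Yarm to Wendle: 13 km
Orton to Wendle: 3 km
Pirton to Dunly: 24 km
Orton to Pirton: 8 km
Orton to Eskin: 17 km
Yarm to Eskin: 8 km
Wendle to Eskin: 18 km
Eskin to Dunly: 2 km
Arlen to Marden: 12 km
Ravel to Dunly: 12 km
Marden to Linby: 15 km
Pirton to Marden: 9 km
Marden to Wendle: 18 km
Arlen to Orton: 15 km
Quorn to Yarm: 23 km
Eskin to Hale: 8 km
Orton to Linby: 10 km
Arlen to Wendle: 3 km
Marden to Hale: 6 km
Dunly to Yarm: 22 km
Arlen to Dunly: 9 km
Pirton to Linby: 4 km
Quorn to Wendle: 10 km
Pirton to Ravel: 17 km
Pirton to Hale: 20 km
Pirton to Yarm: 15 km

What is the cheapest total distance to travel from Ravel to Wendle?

Enumerating some paths:
Ravel–Pirton–Orton–Wendle: 17+8+3 = 28
Ravel–Dunly–Eskin–Wendle: 12+2+18 = 32
Ravel–Linby–Orton–Wendle: 21+10+3 = 34
Ravel–Dunly–Arlen–Wendle: 12+9+3 = 24
Cheapest is Ravel–Dunly–Arlen–Wendle at 24 km.

24 km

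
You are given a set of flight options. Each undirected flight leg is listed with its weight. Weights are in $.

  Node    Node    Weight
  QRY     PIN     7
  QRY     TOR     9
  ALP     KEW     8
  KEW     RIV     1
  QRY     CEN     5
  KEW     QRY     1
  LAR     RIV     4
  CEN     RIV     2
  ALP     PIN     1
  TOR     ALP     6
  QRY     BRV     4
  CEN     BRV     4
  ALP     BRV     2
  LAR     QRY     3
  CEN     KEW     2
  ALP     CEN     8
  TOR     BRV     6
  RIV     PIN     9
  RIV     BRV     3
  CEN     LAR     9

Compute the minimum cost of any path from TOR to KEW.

$10

Compare a few routes:
TOR - QRY - KEW: 9+1 = 10
TOR - ALP - BRV - RIV - KEW: 6+2+3+1 = 12
TOR - BRV - QRY - KEW: 6+4+1 = 11
Cheapest is TOR - QRY - KEW at $10.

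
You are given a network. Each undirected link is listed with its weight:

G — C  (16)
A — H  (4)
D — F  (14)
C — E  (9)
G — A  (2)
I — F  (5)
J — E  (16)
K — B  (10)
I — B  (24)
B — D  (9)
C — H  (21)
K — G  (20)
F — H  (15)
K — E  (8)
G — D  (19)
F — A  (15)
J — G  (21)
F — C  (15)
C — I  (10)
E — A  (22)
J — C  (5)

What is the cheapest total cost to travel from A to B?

Compare a few routes:
A–F–D–B: 15+14+9 = 38
A–G–D–B: 2+19+9 = 30
A–G–K–B: 2+20+10 = 32
The minimum is 30 via A–G–D–B.

30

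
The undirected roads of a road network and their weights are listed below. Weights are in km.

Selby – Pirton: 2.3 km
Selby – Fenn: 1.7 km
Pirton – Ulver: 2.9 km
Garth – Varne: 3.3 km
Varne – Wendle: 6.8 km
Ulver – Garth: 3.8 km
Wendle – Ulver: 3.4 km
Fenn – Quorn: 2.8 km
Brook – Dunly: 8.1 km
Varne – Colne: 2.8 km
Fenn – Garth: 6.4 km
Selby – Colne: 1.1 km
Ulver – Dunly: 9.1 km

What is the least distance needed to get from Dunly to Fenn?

16 km

Compare a few routes:
Dunly–Ulver–Garth–Fenn: 9.1+3.8+6.4 = 19.3
Dunly–Ulver–Pirton–Selby–Fenn: 9.1+2.9+2.3+1.7 = 16
The minimum is 16 km via Dunly–Ulver–Pirton–Selby–Fenn.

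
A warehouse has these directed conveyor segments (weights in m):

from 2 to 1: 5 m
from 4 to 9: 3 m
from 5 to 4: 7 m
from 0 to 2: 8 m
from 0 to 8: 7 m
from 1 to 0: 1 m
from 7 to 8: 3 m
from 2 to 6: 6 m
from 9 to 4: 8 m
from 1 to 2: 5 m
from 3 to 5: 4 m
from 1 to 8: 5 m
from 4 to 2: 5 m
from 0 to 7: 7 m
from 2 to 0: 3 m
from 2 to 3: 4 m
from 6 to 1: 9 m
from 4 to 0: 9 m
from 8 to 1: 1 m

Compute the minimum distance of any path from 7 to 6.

Compare a few routes:
7 - 8 - 1 - 2 - 6: 3+1+5+6 = 15
7 - 8 - 1 - 0 - 2 - 6: 3+1+1+8+6 = 19
The minimum is 15 m via 7 - 8 - 1 - 2 - 6.

15 m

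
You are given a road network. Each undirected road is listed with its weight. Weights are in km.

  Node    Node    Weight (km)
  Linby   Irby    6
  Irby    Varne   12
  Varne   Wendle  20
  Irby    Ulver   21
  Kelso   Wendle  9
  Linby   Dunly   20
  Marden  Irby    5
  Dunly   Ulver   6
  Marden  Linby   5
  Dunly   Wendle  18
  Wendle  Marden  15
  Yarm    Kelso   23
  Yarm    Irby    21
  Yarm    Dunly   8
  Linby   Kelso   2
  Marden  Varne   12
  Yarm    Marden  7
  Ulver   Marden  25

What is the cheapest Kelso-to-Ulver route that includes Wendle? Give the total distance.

Best Kelso to Wendle: Kelso → Wendle costing 9
Best Wendle to Ulver: Wendle → Dunly → Ulver costing 24
Total via Wendle: 9 + 24 = 33 km.

33 km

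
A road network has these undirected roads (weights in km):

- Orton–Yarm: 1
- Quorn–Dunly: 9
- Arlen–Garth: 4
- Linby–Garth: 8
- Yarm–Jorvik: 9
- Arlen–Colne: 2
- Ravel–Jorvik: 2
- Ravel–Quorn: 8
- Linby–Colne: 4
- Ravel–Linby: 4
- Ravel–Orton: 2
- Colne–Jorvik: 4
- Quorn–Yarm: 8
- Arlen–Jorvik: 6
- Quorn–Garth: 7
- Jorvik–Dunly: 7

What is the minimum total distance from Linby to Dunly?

13 km

Running Dijkstra from Linby:
Linby: 0
Ravel: 4  (via Linby)
Colne: 4  (via Linby)
Arlen: 6  (via Colne)
Orton: 6  (via Ravel)
Jorvik: 6  (via Ravel)
Yarm: 7  (via Orton)
Garth: 8  (via Linby)
Quorn: 12  (via Ravel)
Dunly: 13  (via Jorvik)
Shortest route: Linby–Ravel–Jorvik–Dunly = 13 km.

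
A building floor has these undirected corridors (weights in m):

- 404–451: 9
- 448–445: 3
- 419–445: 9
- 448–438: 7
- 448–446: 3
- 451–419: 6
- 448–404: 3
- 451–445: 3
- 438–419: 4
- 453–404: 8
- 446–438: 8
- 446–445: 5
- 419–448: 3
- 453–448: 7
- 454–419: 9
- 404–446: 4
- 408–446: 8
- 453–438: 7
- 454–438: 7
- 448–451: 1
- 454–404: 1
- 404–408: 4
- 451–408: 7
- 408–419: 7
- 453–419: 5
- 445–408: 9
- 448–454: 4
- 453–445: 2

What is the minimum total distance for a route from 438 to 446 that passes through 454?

Best 438 to 454: 438 → 454 costing 7
Best 454 to 446: 454 → 404 → 446 costing 5
Total via 454: 7 + 5 = 12 m.

12 m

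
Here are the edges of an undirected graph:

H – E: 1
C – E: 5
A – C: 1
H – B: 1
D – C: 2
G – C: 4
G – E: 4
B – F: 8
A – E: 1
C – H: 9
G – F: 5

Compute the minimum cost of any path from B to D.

6

Settle nodes by increasing distance from B:
B: 0
H: 1  (via B)
E: 2  (via H)
A: 3  (via E)
C: 4  (via A)
D: 6  (via C)
Shortest route: B–H–E–A–C–D = 6.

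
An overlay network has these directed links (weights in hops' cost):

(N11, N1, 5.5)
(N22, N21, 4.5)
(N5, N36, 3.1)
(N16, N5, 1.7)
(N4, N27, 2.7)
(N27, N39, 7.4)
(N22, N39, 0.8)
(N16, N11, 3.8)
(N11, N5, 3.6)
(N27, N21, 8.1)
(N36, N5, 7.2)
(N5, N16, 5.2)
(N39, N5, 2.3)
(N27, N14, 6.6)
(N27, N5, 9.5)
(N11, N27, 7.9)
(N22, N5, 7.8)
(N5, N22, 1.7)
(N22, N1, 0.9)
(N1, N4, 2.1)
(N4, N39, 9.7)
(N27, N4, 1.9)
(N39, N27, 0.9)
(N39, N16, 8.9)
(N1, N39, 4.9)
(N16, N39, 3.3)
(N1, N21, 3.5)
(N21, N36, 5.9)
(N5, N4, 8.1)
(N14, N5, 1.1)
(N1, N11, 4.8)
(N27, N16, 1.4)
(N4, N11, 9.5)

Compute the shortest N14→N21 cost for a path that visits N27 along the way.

Best N14 to N27: N14 → N5 → N22 → N39 → N27 costing 4.5
Shortest N27→N21: N27 → N21 = 8.1
Total via N27: 4.5 + 8.1 = 12.6 hops' cost.

12.6 hops' cost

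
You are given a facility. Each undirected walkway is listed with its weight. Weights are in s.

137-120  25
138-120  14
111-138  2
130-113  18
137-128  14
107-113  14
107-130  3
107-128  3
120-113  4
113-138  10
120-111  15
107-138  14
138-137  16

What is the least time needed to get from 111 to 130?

Enumerating some paths:
111–138–107–130: 2+14+3 = 19
111–138–113–107–130: 2+10+14+3 = 29
Cheapest is 111–138–107–130 at 19 s.

19 s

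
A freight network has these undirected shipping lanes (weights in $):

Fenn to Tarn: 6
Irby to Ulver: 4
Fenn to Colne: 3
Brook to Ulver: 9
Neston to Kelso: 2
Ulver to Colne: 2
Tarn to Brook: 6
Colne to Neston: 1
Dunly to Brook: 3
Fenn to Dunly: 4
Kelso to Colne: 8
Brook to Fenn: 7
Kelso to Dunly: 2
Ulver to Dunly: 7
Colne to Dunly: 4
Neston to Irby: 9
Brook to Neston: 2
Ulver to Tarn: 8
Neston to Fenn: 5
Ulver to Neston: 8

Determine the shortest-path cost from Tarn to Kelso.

Running Dijkstra from Tarn:
Tarn: 0
Fenn: 6  (via Tarn)
Brook: 6  (via Tarn)
Neston: 8  (via Brook)
Ulver: 8  (via Tarn)
Colne: 9  (via Fenn)
Dunly: 9  (via Brook)
Kelso: 10  (via Neston)
Shortest route: Tarn → Brook → Neston → Kelso = $10.

$10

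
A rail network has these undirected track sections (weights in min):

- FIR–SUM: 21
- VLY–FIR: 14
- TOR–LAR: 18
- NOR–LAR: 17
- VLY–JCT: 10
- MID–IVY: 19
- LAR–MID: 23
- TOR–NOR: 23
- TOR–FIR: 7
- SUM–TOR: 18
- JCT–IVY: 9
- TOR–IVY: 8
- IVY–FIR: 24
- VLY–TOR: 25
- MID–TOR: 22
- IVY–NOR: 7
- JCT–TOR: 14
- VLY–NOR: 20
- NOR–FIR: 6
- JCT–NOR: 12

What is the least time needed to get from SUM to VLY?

35 min

Enumerating some paths:
SUM → TOR → FIR → VLY: 18+7+14 = 39
SUM → TOR → VLY: 18+25 = 43
SUM → TOR → JCT → VLY: 18+14+10 = 42
SUM → FIR → VLY: 21+14 = 35
The minimum is 35 min via SUM → FIR → VLY.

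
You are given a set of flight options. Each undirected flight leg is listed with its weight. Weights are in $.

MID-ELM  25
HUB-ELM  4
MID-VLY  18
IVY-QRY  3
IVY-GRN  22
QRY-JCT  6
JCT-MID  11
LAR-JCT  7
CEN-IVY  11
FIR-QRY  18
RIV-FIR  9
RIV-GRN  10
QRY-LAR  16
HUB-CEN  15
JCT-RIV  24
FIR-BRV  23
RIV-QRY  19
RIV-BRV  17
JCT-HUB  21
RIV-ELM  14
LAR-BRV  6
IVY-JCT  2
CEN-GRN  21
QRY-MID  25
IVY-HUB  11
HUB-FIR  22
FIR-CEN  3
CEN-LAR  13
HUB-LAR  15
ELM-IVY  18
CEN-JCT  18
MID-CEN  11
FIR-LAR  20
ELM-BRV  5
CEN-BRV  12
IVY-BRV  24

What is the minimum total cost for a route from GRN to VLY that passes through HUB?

Best GRN to HUB: GRN–RIV–ELM–HUB costing 28
Shortest HUB→VLY: HUB–IVY–JCT–MID–VLY = 42
Total via HUB: 28 + 42 = $70.

$70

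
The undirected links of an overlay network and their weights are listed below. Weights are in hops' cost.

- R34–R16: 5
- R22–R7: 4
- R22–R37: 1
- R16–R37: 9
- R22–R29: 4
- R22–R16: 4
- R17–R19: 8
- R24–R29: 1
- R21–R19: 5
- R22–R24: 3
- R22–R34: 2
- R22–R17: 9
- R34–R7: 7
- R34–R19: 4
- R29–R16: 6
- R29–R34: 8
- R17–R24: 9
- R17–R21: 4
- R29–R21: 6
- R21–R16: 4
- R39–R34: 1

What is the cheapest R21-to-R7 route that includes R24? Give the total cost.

14 hops' cost

Shortest R21→R24: R21–R29–R24 = 7
Best R24 to R7: R24–R22–R7 costing 7
Total via R24: 7 + 7 = 14 hops' cost.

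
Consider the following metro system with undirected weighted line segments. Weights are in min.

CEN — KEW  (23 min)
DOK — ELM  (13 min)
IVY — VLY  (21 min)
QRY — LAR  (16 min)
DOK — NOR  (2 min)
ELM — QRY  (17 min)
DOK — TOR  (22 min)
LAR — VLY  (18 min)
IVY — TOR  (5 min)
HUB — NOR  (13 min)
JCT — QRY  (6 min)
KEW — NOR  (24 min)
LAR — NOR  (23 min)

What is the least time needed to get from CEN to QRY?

79 min

Running Dijkstra from CEN:
CEN: 0
KEW: 23  (via CEN)
NOR: 47  (via KEW)
DOK: 49  (via NOR)
HUB: 60  (via NOR)
ELM: 62  (via DOK)
LAR: 70  (via NOR)
TOR: 71  (via DOK)
IVY: 76  (via TOR)
QRY: 79  (via ELM)
Shortest route: CEN–KEW–NOR–DOK–ELM–QRY = 79 min.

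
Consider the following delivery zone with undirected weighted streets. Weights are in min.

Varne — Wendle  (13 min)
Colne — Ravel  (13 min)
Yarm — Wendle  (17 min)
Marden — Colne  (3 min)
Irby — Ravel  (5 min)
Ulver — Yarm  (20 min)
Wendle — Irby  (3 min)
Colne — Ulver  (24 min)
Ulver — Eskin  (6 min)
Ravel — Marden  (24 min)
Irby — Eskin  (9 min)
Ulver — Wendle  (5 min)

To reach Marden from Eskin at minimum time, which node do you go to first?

Compare a few routes:
Eskin - Irby - Ravel - Colne - Marden: 9+5+13+3 = 30
Eskin - Ulver - Colne - Marden: 6+24+3 = 33
The minimum is 30 min via Eskin - Irby - Ravel - Colne - Marden.
So from Eskin the first move is to Irby.

Irby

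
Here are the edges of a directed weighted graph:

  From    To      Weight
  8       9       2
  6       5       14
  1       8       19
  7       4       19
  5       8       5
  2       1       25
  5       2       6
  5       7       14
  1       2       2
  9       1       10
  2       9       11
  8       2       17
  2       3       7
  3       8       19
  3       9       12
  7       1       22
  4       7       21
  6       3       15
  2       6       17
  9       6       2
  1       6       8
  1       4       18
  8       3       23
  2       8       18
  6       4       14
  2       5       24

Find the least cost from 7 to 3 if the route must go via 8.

Best 7 to 8: 7–1–8 costing 41
Shortest 8→3: 8–9–6–3 = 19
Total via 8: 41 + 19 = 60.

60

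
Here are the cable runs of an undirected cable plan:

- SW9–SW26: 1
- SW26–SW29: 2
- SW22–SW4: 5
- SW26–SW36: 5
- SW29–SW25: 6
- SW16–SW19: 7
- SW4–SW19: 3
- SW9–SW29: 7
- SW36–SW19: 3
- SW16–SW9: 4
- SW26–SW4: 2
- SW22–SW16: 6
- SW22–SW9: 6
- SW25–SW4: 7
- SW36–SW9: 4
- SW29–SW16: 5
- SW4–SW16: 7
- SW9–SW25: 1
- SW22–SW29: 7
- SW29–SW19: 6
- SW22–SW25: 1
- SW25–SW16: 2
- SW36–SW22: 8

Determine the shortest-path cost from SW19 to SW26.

5

Running Dijkstra from SW19:
SW19: 0
SW4: 3  (via SW19)
SW36: 3  (via SW19)
SW26: 5  (via SW4)
Shortest route: SW19–SW4–SW26 = 5.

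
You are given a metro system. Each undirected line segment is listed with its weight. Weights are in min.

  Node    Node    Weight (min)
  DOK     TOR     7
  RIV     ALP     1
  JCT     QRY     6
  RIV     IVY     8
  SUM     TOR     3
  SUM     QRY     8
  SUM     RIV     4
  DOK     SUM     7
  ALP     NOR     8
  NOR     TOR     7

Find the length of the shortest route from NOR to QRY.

Settle nodes by increasing distance from NOR:
NOR: 0
TOR: 7  (via NOR)
ALP: 8  (via NOR)
RIV: 9  (via ALP)
SUM: 10  (via TOR)
DOK: 14  (via TOR)
IVY: 17  (via RIV)
QRY: 18  (via SUM)
Shortest route: NOR → TOR → SUM → QRY = 18 min.

18 min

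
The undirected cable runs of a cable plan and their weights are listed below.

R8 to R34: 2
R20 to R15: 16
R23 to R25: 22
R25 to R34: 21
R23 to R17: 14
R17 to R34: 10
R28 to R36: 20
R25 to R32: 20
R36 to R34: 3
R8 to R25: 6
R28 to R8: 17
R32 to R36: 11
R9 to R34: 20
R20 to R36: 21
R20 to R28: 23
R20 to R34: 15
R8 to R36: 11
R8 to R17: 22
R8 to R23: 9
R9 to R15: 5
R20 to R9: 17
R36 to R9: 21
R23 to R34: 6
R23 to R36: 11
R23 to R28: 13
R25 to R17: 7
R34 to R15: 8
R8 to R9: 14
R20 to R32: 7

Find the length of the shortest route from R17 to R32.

Running Dijkstra from R17:
R17: 0
R25: 7  (via R17)
R34: 10  (via R17)
R8: 12  (via R34)
R36: 13  (via R34)
R23: 14  (via R17)
R15: 18  (via R34)
R9: 23  (via R15)
R32: 24  (via R36)
Shortest route: R17 → R34 → R36 → R32 = 24.

24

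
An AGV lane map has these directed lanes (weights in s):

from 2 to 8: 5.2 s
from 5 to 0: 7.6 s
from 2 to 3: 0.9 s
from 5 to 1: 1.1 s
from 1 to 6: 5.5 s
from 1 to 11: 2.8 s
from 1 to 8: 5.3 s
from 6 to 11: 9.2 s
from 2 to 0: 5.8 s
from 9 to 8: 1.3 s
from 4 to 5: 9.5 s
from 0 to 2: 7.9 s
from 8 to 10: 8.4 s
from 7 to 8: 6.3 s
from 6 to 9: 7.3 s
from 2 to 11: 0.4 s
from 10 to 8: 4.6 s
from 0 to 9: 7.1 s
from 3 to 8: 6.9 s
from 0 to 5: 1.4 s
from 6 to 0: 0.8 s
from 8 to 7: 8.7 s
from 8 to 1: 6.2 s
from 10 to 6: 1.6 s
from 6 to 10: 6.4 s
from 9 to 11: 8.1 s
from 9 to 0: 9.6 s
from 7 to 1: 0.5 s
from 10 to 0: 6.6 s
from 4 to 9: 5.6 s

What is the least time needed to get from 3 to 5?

19.1 s

Candidate routes:
3 → 8 → 1 → 6 → 0 → 5: 6.9+6.2+5.5+0.8+1.4 = 20.8
3 → 8 → 10 → 6 → 0 → 5: 6.9+8.4+1.6+0.8+1.4 = 19.1
The minimum is 19.1 s via 3 → 8 → 10 → 6 → 0 → 5.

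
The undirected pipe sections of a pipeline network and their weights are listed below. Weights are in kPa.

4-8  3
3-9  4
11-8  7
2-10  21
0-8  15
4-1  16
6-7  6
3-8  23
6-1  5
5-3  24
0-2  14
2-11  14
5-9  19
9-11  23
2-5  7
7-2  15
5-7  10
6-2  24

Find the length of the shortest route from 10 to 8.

42 kPa

Running Dijkstra from 10:
10: 0
2: 21  (via 10)
5: 28  (via 2)
0: 35  (via 2)
11: 35  (via 2)
7: 36  (via 2)
6: 42  (via 7)
8: 42  (via 11)
Shortest route: 10–2–11–8 = 42 kPa.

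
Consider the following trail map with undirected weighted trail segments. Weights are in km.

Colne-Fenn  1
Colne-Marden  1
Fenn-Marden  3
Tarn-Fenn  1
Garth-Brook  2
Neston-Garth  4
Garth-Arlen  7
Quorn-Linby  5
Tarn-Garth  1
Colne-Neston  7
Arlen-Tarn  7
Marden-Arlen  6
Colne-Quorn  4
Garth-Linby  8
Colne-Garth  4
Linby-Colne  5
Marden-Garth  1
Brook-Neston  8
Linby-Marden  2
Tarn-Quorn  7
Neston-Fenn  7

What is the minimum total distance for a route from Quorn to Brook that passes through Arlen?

Best Quorn to Arlen: Quorn–Colne–Marden–Arlen costing 11
Shortest Arlen→Brook: Arlen–Garth–Brook = 9
Total via Arlen: 11 + 9 = 20 km.

20 km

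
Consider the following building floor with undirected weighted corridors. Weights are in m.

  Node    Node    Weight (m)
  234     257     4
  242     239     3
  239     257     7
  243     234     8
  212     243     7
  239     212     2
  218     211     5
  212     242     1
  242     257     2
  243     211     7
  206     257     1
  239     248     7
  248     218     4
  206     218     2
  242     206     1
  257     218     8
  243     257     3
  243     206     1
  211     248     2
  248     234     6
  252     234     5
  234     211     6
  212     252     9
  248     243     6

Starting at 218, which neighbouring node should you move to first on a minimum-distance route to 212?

206

Enumerating some paths:
218 - 206 - 257 - 242 - 212: 2+1+2+1 = 6
218 - 206 - 242 - 239 - 212: 2+1+3+2 = 8
218 - 206 - 242 - 212: 2+1+1 = 4
218 - 206 - 243 - 257 - 242 - 212: 2+1+3+2+1 = 9
Cheapest is 218 - 206 - 242 - 212 at 4 m.
So from 218 the first move is to 206.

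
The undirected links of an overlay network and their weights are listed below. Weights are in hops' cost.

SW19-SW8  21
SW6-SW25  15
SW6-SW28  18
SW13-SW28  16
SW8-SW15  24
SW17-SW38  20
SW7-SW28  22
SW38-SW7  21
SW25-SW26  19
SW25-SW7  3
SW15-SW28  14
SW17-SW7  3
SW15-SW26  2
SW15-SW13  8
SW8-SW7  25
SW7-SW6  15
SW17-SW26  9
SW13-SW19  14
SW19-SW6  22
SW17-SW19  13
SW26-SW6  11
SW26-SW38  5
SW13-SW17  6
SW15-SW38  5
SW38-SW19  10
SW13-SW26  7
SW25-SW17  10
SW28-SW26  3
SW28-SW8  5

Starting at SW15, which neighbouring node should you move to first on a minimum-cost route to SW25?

SW26

Candidate routes:
SW15 - SW26 - SW17 - SW7 - SW25: 2+9+3+3 = 17
SW15 - SW13 - SW17 - SW7 - SW25: 8+6+3+3 = 20
SW15 - SW26 - SW25: 2+19 = 21
Cheapest is SW15 - SW26 - SW17 - SW7 - SW25 at 17 hops' cost.
So from SW15 the first move is to SW26.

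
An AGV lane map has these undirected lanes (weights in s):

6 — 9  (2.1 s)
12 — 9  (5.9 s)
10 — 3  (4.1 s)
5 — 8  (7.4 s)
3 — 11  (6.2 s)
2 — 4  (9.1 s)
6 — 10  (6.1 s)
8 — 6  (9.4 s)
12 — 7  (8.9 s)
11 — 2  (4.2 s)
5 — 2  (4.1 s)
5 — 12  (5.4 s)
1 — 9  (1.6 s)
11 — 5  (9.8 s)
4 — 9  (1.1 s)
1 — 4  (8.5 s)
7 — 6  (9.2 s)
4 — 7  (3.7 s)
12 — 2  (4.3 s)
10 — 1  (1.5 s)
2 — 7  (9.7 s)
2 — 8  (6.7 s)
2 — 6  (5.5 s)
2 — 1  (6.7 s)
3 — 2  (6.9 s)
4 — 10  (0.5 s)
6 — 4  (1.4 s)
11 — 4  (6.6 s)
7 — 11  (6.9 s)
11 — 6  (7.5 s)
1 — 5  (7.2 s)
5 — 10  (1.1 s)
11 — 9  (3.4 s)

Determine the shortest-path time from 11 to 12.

Running Dijkstra from 11:
11: 0
9: 3.4  (via 11)
2: 4.2  (via 11)
4: 4.5  (via 9)
1: 5  (via 9)
10: 5  (via 4)
6: 5.5  (via 9)
5: 6.1  (via 10)
3: 6.2  (via 11)
7: 6.9  (via 11)
12: 8.5  (via 2)
Shortest route: 11 → 2 → 12 = 8.5 s.

8.5 s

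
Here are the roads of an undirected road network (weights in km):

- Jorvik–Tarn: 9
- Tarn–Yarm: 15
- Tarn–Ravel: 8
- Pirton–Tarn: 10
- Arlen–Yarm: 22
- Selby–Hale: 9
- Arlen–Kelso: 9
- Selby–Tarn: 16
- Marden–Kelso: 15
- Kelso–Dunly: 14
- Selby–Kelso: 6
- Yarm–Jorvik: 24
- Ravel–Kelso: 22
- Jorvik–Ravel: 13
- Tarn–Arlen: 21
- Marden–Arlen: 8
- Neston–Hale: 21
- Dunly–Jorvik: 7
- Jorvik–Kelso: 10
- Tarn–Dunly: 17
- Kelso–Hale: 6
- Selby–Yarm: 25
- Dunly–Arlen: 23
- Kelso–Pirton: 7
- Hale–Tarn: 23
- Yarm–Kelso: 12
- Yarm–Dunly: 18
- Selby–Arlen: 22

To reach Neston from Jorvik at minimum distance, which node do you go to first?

Kelso

Compare a few routes:
Jorvik - Kelso - Hale - Neston: 10+6+21 = 37
Jorvik - Kelso - Selby - Hale - Neston: 10+6+9+21 = 46
The minimum is 37 km via Jorvik - Kelso - Hale - Neston.
So from Jorvik the first move is to Kelso.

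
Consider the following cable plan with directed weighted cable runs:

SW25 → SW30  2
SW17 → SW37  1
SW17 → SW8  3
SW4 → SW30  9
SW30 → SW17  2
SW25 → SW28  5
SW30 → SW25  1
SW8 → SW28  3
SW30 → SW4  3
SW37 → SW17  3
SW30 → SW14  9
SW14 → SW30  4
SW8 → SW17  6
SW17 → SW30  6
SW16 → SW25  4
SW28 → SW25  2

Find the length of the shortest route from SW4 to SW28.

15

Settle nodes by increasing distance from SW4:
SW4: 0
SW30: 9  (via SW4)
SW25: 10  (via SW30)
SW17: 11  (via SW30)
SW37: 12  (via SW17)
SW8: 14  (via SW17)
SW28: 15  (via SW25)
Shortest route: SW4–SW30–SW25–SW28 = 15.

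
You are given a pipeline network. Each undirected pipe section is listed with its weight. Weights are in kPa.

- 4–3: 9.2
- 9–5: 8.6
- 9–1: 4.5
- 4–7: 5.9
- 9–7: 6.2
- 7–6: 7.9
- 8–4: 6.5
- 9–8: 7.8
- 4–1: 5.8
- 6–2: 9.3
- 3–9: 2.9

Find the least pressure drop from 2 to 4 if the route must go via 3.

35.5 kPa

Best 2 to 3: 2 → 6 → 7 → 9 → 3 costing 26.3
Shortest 3→4: 3 → 4 = 9.2
Total via 3: 26.3 + 9.2 = 35.5 kPa.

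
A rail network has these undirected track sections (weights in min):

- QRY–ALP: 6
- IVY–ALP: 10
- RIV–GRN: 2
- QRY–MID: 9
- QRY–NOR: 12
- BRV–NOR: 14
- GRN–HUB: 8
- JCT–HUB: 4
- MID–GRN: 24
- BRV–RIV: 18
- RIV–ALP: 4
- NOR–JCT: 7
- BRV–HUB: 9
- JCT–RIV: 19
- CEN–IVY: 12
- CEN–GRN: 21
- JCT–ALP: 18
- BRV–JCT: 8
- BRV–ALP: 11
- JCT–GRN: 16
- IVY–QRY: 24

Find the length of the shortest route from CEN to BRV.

Compare a few routes:
CEN → GRN → HUB → BRV: 21+8+9 = 38
CEN → IVY → ALP → BRV: 12+10+11 = 33
The minimum is 33 min via CEN → IVY → ALP → BRV.

33 min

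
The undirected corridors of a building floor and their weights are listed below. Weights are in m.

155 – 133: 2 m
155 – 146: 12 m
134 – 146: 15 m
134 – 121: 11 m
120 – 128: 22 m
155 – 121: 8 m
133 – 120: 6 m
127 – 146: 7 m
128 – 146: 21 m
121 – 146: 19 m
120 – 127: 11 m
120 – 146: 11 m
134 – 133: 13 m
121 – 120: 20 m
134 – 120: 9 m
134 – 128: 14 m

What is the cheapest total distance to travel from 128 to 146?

Settle nodes by increasing distance from 128:
128: 0
134: 14  (via 128)
146: 21  (via 128)
Shortest route: 128 → 146 = 21 m.

21 m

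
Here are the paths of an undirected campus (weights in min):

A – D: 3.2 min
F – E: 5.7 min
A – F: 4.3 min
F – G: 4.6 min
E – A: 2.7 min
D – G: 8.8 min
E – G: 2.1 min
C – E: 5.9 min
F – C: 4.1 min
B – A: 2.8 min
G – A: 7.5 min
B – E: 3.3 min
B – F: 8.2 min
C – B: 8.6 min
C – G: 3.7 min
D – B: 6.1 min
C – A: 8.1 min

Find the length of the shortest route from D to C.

Shortest distances from D:
D: 0
A: 3.2  (via D)
E: 5.9  (via A)
B: 6  (via A)
F: 7.5  (via A)
G: 8  (via E)
C: 11.3  (via A)
Shortest route: D → A → C = 11.3 min.

11.3 min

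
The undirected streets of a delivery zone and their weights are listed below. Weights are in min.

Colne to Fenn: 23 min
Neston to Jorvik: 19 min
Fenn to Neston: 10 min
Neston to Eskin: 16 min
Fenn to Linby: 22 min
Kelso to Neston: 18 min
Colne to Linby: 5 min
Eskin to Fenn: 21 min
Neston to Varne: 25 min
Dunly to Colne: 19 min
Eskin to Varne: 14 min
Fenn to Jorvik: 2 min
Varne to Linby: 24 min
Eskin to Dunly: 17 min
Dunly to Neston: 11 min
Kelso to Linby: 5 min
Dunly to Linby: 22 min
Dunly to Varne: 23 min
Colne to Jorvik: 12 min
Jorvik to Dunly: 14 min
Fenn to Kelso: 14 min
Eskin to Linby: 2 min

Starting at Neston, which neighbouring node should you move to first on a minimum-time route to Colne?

Eskin

Enumerating some paths:
Neston - Eskin - Linby - Colne: 16+2+5 = 23
Neston - Fenn - Jorvik - Colne: 10+2+12 = 24
Cheapest is Neston - Eskin - Linby - Colne at 23 min.
So from Neston the first move is to Eskin.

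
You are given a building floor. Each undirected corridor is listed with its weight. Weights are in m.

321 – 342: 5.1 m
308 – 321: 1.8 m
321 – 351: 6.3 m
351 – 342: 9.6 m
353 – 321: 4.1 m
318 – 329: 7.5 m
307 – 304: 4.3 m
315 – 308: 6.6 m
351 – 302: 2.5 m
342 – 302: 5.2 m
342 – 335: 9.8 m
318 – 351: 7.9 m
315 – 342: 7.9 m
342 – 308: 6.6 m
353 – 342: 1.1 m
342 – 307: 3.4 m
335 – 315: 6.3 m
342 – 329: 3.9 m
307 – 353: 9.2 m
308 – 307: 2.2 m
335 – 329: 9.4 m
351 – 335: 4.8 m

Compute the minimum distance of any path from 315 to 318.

Settle nodes by increasing distance from 315:
315: 0
335: 6.3  (via 315)
308: 6.6  (via 315)
342: 7.9  (via 315)
321: 8.4  (via 308)
307: 8.8  (via 308)
353: 9  (via 342)
351: 11.1  (via 335)
329: 11.8  (via 342)
304: 13.1  (via 307)
302: 13.1  (via 342)
318: 19  (via 351)
Shortest route: 315–335–351–318 = 19 m.

19 m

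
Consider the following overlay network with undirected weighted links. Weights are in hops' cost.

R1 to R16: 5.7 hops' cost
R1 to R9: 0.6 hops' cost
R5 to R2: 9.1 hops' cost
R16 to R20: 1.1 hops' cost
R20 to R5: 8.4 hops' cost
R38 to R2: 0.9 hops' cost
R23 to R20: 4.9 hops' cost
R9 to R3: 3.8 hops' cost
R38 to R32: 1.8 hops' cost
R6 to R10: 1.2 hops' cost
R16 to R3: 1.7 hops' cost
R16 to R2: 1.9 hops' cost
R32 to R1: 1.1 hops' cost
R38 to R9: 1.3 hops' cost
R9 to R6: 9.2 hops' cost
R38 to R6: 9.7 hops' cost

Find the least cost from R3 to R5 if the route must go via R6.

Shortest R3→R6: R3–R9–R6 = 13
Best R6 to R5: R6–R38–R2–R5 costing 19.7
Total via R6: 13 + 19.7 = 32.7 hops' cost.

32.7 hops' cost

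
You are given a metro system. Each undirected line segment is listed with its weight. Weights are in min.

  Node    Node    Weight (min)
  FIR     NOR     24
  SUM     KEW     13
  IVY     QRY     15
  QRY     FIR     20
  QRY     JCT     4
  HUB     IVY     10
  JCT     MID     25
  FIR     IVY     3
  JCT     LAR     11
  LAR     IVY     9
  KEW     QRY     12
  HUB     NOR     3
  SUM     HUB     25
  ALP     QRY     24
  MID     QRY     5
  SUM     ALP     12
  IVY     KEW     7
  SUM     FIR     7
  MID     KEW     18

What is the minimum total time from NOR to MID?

33 min

Compare a few routes:
NOR–HUB–IVY–FIR–QRY–MID: 3+10+3+20+5 = 41
NOR–HUB–IVY–KEW–MID: 3+10+7+18 = 38
NOR–HUB–IVY–KEW–QRY–MID: 3+10+7+12+5 = 37
NOR–HUB–IVY–QRY–MID: 3+10+15+5 = 33
Cheapest is NOR–HUB–IVY–QRY–MID at 33 min.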